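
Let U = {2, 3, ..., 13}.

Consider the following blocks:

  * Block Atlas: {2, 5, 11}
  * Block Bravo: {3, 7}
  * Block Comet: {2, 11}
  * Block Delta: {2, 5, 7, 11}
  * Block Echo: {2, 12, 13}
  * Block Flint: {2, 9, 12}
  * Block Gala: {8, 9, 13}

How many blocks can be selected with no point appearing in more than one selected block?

Atlas, Bravo, Gala are pairwise disjoint (Atlas={2,5,11}; Bravo={3,7}; Gala={8,9,13}).
Every remaining block overlaps one of these, and no 4 of the listed blocks are pairwise disjoint, so 3 is the maximum.

3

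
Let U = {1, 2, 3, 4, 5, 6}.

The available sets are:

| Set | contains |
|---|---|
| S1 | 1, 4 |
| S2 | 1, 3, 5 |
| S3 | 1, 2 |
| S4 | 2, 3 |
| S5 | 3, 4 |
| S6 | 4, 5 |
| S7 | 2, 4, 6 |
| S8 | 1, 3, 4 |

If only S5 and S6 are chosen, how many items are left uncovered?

Union of S5, S6 = {3, 4, 5}.
Not covered: 1, 2, 6 — 3 items.

3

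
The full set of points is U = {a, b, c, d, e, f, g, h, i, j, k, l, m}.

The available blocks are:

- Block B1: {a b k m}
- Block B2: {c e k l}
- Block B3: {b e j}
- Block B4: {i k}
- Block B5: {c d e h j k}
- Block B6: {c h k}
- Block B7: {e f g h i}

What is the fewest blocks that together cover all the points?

Take {B1, B2, B5, B7}. Their union is {a, b, c, d, e, f, g, h, i, j, k, l, m}, which is all 13 points.
Only B5 contains d, so B5 is forced; the remaining 7 points need at least 3 more blocks (each remaining block adds at most 3) — so at least 4 blocks are needed, and 4 is optimal.

4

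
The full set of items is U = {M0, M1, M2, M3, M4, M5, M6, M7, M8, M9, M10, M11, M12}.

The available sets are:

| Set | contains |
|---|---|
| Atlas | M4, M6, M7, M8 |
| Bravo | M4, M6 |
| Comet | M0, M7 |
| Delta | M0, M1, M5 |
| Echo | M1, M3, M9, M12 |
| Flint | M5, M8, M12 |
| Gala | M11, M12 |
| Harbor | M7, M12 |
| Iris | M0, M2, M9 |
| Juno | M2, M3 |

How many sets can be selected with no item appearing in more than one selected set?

Bravo, Delta, Harbor, Juno are pairwise disjoint (Bravo={M4,M6}; Delta={M0,M1,M5}; Harbor={M7,M12}; Juno={M2,M3}).
Every remaining set overlaps one of these, and no 5 of the listed sets are pairwise disjoint, so 4 is the maximum.

4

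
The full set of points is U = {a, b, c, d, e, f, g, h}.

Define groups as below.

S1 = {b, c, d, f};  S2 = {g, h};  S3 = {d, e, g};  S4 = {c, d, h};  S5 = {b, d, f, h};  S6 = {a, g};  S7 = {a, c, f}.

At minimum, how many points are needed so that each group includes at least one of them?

3

The 3 points {c, d, g} hit every group.
No choice of 2 points meets every group, so 3 is the minimum.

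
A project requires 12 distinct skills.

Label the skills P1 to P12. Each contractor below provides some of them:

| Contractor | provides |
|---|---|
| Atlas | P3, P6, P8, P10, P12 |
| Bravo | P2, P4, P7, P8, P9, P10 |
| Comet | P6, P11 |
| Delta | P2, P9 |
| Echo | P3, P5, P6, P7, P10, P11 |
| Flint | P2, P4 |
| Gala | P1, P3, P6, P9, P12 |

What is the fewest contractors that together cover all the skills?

3

Bravo and Echo and Gala together: Bravo ∪ Echo ∪ Gala = {P1, P2, P3, P4, P5, P6, P7, P8, P9, P10, P11, P12} — every skill is covered.
Only Gala contains P1, so Gala is forced; the remaining 7 skills need at least 2 more contractors (each remaining contractor adds at most 5) — so at least 3 contractors are needed, and 3 is optimal.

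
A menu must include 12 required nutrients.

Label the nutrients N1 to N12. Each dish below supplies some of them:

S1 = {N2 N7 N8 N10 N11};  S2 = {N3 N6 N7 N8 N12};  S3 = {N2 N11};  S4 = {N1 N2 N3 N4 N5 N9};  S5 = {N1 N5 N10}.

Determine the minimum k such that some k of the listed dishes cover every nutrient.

3

S1 and S2 and S4 together: S1 ∪ S2 ∪ S4 = {N1, N2, N3, N4, N5, N6, N7, N8, N9, N10, N11, N12} — every nutrient is covered.
Only S4 contains N4, so S4 is forced; the remaining 6 nutrients need at least 2 more dishes (each remaining dish adds at most 4) — so at least 3 dishes are needed, and 3 is optimal.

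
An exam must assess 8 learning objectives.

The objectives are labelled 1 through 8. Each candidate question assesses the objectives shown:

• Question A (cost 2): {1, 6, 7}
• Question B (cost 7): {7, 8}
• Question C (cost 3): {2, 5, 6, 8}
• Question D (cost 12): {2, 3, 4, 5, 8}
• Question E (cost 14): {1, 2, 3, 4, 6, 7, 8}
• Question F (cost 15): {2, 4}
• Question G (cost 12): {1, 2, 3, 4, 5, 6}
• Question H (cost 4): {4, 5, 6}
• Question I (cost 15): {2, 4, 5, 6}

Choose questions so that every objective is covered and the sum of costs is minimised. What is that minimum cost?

A, D together cover every objective (A ∪ D = {1, 2, 3, 4, 5, 6, 7, 8}); total cost 2 + 12 = 14.
The greedy pick A, C, H, D costs 21; no covering selection beats 14.

14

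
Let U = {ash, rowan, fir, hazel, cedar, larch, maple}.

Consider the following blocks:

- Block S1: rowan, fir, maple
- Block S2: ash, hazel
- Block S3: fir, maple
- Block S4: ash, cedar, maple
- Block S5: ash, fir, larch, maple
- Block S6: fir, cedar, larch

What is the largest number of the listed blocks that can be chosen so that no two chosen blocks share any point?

S2, S3 are pairwise disjoint (S2={ash,hazel}; S3={fir,maple}).
Every remaining block overlaps one of these, and no 3 of the listed blocks are pairwise disjoint, so 2 is the maximum.

2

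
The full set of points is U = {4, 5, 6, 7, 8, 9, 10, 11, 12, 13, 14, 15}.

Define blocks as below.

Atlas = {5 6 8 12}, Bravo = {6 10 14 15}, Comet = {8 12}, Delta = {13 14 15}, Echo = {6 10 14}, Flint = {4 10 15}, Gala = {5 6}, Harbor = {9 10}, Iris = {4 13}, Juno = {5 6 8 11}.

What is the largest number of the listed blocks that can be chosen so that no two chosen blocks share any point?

Comet, Delta, Gala, Harbor are pairwise disjoint (Comet={8,12}; Delta={13,14,15}; Gala={5,6}; Harbor={9,10}).
Every remaining block overlaps one of these, and no 5 of the listed blocks are pairwise disjoint, so 4 is the maximum.

4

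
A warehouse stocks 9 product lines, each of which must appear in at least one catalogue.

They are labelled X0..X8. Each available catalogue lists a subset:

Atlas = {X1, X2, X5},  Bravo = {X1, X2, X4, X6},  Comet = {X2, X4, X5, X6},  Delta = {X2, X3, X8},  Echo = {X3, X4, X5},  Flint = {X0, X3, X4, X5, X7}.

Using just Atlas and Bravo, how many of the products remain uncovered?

Union of Atlas, Bravo = {X1, X2, X4, X5, X6}.
Not covered: X0, X3, X7, X8 — 4 products.

4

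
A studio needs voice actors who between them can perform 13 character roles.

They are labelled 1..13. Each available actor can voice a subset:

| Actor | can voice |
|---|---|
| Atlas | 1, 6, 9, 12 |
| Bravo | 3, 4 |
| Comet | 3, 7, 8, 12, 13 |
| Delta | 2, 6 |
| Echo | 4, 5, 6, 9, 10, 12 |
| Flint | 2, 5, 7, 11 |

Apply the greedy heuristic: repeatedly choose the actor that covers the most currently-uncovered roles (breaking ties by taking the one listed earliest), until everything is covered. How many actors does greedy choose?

Greedy: pick Echo (covers 6 new) → pick Comet (covers 4 new) → pick Flint (covers 2 new) → pick Atlas (covers 1 new). Total picks: 4.

4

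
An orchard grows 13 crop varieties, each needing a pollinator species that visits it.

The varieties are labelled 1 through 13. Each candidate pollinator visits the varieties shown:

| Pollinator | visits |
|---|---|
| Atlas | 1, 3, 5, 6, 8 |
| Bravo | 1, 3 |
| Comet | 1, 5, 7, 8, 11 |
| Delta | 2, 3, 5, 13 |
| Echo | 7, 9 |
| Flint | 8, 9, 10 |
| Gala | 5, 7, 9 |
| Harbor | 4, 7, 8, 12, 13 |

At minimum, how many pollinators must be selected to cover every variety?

Atlas and Comet and Delta and Flint and Harbor together: Atlas ∪ Comet ∪ Delta ∪ Flint ∪ Harbor = {1, 2, 3, 4, 5, 6, 7, 8, 9, 10, 11, 12, 13} — every variety is covered.
No 4 of the 8 pollinators cover everything (all 70 combinations miss at least one variety), so 5 is optimal.

5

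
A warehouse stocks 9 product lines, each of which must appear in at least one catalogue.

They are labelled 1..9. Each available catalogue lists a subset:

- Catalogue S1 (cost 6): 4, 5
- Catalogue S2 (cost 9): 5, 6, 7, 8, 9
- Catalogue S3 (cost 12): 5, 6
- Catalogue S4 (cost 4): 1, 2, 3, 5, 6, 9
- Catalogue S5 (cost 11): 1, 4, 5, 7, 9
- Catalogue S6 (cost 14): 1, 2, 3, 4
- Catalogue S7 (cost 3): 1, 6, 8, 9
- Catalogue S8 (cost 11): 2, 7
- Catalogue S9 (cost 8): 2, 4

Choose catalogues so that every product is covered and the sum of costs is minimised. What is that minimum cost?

S4, S5, S7 together cover every product (S4 ∪ S5 ∪ S7 = {1, 2, 3, 4, 5, 6, 7, 8, 9}); total cost 4 + 11 + 3 = 18.
No covering selection has total cost below 18.

18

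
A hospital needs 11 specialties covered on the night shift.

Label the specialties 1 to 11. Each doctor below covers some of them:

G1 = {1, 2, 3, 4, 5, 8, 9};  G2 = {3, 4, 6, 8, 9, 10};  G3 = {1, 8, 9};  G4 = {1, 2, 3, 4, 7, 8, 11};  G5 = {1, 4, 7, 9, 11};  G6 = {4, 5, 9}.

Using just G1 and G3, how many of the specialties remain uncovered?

Union of G1, G3 = {1, 2, 3, 4, 5, 8, 9}.
Not covered: 6, 7, 10, 11 — 4 specialties.

4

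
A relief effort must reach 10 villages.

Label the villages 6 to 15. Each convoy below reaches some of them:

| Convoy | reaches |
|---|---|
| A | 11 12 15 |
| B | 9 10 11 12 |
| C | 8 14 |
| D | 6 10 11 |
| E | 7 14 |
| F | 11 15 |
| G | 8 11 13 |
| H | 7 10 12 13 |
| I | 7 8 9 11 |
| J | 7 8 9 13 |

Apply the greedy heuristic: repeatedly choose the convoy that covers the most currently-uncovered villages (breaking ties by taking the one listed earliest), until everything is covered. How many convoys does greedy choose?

Greedy: pick B (covers 4 new) → pick J (covers 3 new) → pick A (covers 1 new) → pick C (covers 1 new) → pick D (covers 1 new). Total picks: 5.
(The true minimum cover uses only 4 convoys, so greedy is not optimal here.)

5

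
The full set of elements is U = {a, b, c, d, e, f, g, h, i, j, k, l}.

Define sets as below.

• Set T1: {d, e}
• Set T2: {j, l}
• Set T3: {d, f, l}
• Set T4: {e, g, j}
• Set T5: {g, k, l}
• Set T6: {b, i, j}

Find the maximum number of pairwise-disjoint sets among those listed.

3

T1, T5, T6 are pairwise disjoint (T1={d,e}; T5={g,k,l}; T6={b,i,j}).
Every remaining set overlaps one of these, and no 4 of the listed sets are pairwise disjoint, so 3 is the maximum.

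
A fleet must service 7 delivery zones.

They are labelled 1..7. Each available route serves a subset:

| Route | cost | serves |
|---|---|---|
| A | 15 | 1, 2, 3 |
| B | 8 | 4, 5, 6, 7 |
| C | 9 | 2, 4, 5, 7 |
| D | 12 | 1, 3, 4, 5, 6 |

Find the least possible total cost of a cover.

21

C, D together cover every zone (C ∪ D = {1, 2, 3, 4, 5, 6, 7}); total cost 9 + 12 = 21.
The greedy pick B, A costs 23; no covering selection beats 21.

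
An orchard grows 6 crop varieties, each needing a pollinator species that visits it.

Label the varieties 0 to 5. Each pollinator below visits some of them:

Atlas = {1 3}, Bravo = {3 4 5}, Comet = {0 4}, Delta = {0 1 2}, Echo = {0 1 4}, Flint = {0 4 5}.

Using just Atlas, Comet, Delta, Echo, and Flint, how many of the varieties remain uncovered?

Union of Atlas, Comet, Delta, Echo, Flint = {0, 1, 2, 3, 4, 5} — that's every variety, so 0 are uncovered.

0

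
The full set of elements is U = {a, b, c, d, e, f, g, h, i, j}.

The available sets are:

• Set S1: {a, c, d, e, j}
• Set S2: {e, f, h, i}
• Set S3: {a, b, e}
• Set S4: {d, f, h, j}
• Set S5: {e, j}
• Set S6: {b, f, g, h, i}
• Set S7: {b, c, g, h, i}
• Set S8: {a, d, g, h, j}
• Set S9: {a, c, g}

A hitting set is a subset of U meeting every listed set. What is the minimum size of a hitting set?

The 3 elements {c, e, h} hit every set.
No choice of 2 elements meets every set, so 3 is the minimum.

3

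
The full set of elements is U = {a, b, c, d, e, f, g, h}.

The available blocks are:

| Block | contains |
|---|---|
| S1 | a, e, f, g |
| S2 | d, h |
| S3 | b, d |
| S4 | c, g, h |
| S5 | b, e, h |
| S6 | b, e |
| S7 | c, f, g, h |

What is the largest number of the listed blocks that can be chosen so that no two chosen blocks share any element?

S6, S7 are pairwise disjoint (S6={b,e}; S7={c,f,g,h}).
Every remaining block overlaps one of these, and no 3 of the listed blocks are pairwise disjoint, so 2 is the maximum.

2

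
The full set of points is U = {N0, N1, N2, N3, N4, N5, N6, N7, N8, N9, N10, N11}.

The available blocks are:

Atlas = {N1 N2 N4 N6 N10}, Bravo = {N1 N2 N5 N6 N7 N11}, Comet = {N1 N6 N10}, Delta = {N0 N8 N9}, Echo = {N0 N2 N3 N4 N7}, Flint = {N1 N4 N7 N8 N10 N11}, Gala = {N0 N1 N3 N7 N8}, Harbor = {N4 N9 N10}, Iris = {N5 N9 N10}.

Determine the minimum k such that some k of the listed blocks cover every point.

Bravo, Gala, and Harbor cover everything between them: the union {N0, N1, N2, N3, N4, N5, N6, N7, N8, N9, N10, N11} is all of U.
No 2 of the 9 blocks cover everything (all 36 combinations miss at least one point), so 3 is optimal.

3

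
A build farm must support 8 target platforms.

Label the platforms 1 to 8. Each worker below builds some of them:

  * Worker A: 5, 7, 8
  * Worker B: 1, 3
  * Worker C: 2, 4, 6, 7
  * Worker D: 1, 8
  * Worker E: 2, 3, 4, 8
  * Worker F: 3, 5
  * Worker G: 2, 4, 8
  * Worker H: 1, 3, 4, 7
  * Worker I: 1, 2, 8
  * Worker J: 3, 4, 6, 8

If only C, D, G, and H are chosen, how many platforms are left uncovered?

1

Union of C, D, G, H = {1, 2, 3, 4, 6, 7, 8}.
Not covered: 5 — 1 platform.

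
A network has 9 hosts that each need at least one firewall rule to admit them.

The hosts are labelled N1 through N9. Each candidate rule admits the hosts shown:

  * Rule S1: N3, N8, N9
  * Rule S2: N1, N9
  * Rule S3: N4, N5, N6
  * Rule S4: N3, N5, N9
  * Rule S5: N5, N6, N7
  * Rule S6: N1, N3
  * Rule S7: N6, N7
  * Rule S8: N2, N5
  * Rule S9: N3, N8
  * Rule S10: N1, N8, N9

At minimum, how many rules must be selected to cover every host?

S1 and S3 and S7 and S8 and S10 together: S1 ∪ S3 ∪ S7 ∪ S8 ∪ S10 = {N1, N2, N3, N4, N5, N6, N7, N8, N9} — every host is covered.
No 4 of the 10 rules cover everything (all 210 combinations miss at least one host), so 5 is optimal.

5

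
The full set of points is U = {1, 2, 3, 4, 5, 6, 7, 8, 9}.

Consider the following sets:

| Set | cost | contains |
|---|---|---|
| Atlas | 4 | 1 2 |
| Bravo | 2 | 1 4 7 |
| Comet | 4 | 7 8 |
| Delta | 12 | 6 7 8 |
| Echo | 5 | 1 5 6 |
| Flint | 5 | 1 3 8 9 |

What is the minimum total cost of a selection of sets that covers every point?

16

Atlas, Bravo, Echo, Flint together cover every point (Atlas ∪ Bravo ∪ Echo ∪ Flint = {1, 2, 3, 4, 5, 6, 7, 8, 9}); total cost 4 + 2 + 5 + 5 = 16.
No covering selection has total cost below 16.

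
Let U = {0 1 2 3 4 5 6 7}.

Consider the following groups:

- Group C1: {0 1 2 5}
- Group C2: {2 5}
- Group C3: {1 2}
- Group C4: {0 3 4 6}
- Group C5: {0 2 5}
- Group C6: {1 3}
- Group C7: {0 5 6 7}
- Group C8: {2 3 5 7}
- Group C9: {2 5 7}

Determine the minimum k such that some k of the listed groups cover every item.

Take {C4, C6, C9}. Their union is {0, 1, 2, 3, 4, 5, 6, 7}, which is all 8 items.
Only C4 contains 4, so C4 is forced; the remaining 4 items need at least 2 more groups (each remaining group adds at most 3) — so at least 3 groups are needed, and 3 is optimal.

3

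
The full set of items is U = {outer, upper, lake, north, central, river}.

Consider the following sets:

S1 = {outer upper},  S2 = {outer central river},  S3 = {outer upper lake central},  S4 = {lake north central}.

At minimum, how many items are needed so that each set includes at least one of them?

2

Take H = {outer, central}. Each listed set contains at least one of these, so H is a hitting set of size 2.
The sets S1, S4 are pairwise disjoint, so any hitting set needs a separate item for each — at least 2. Hence 2 is optimal.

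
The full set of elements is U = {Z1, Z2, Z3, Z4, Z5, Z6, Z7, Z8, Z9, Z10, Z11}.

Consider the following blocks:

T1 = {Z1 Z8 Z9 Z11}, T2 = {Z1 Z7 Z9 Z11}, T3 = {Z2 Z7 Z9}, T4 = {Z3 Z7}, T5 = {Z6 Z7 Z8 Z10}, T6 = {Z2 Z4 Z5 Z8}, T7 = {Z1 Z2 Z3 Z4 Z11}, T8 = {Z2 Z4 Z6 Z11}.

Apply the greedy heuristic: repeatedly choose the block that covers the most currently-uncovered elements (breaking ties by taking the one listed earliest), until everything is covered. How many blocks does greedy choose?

4

Greedy: pick T7 (covers 5 new) → pick T5 (covers 4 new) → pick T1 (covers 1 new) → pick T6 (covers 1 new). Total picks: 4.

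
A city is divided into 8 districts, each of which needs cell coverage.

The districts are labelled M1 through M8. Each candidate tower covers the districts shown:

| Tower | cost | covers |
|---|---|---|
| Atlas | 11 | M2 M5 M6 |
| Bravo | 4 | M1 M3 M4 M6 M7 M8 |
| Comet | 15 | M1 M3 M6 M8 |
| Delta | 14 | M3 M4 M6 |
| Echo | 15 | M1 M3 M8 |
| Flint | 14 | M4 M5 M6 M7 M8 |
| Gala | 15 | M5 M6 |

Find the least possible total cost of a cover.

Atlas, Bravo together cover every district (Atlas ∪ Bravo = {M1, M2, M3, M4, M5, M6, M7, M8}); total cost 11 + 4 = 15.
No covering selection has total cost below 15.

15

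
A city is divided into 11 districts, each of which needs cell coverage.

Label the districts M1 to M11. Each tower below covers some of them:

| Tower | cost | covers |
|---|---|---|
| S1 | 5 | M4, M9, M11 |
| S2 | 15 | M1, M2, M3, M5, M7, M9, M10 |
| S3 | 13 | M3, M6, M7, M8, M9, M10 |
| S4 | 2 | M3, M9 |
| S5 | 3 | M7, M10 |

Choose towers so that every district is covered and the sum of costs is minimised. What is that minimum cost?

S1, S2, S3 together cover every district (S1 ∪ S2 ∪ S3 = {M1, M2, M3, M4, M5, M6, M7, M8, M9, M10, M11}); total cost 5 + 15 + 13 = 33.
The greedy pick S4, S5, S1, S2, S3 costs 38; no covering selection beats 33.

33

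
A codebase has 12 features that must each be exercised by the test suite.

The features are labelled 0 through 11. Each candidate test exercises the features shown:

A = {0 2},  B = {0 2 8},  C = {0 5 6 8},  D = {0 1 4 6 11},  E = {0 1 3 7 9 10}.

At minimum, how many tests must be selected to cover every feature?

B and C and D and E together: B ∪ C ∪ D ∪ E = {0, 1, 2, 3, 4, 5, 6, 7, 8, 9, 10, 11} — every feature is covered.
No 3 of the 5 tests cover everything (all 10 combinations miss at least one feature), so 4 is optimal.

4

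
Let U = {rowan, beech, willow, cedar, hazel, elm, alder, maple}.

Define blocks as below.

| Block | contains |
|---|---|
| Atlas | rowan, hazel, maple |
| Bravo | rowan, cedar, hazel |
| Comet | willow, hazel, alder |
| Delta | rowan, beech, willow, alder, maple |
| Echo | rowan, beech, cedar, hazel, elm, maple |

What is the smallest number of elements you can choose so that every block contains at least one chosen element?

2

H = {hazel, maple} meets every block (each contains at least one member of H), and |H| = 2.
No single element lies in every block, so at least 2 are needed and 2 is optimal.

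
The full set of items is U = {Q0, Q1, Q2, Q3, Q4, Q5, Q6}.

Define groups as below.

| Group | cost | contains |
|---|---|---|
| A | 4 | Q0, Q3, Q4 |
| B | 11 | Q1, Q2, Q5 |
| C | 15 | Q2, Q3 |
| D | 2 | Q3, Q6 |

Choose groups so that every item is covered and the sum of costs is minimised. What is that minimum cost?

A, B, D together cover every item (A ∪ B ∪ D = {Q0, Q1, Q2, Q3, Q4, Q5, Q6}); total cost 4 + 11 + 2 = 17.
No covering selection has total cost below 17.

17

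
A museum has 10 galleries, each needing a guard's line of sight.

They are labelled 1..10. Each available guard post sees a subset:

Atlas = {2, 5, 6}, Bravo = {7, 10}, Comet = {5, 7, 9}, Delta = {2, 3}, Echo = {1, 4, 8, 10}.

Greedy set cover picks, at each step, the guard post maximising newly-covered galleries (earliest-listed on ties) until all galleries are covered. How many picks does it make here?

4

Greedy: pick Echo (covers 4 new) → pick Atlas (covers 3 new) → pick Comet (covers 2 new) → pick Delta (covers 1 new). Total picks: 4.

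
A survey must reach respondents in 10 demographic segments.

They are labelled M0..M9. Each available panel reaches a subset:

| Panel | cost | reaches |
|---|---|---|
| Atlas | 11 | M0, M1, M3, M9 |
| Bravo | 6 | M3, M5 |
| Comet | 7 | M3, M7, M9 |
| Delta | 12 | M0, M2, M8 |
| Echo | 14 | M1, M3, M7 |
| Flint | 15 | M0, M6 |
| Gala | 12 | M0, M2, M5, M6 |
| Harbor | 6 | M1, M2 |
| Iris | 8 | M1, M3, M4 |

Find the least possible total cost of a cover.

39

Comet, Delta, Gala, Iris together cover every segment (Comet ∪ Delta ∪ Gala ∪ Iris = {M0, M1, M2, M3, M4, M5, M6, M7, M8, M9}); total cost 7 + 12 + 12 + 8 = 39.
No covering selection has total cost below 39.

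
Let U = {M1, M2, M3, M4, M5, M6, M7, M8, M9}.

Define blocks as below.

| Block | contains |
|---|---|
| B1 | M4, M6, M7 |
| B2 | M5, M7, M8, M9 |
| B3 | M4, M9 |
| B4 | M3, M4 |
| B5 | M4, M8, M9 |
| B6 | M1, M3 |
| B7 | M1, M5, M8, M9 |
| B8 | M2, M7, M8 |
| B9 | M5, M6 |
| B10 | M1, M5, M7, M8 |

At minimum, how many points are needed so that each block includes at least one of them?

The 4 points {M1, M2, M4, M5} hit every block.
The blocks B3, B6, B8, B9 are pairwise disjoint, so any hitting set needs a separate point for each — at least 4. Hence 4 is optimal.

4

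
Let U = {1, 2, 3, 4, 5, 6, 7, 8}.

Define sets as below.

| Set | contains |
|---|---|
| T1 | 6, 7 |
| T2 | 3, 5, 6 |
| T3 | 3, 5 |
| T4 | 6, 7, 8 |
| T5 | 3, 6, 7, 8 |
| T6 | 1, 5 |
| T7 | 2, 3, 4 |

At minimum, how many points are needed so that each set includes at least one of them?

3

Take H = {4, 5, 6}. Each listed set contains at least one of these, so H is a hitting set of size 3.
The sets T1, T6, T7 are pairwise disjoint, so any hitting set needs a separate point for each — at least 3. Hence 3 is optimal.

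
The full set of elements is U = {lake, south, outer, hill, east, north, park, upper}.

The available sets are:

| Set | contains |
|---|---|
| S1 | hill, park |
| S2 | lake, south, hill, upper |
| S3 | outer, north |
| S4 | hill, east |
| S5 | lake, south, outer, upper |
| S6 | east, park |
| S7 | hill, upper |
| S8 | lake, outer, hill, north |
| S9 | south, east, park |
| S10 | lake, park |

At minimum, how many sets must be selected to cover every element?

3

S2, S8, and S9 cover everything between them: the union {lake, south, outer, hill, east, north, park, upper} is all of U.
No 2 of the 10 sets cover everything (all 45 combinations miss at least one element), so 3 is optimal.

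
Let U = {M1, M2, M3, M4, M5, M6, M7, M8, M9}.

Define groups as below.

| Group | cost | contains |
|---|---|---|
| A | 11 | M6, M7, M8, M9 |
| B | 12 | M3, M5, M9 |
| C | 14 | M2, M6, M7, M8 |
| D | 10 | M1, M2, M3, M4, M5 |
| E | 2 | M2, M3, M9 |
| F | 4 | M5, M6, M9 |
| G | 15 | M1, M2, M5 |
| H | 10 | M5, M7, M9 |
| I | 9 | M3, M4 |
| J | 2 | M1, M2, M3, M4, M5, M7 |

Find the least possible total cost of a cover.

13

A, J together cover every point (A ∪ J = {M1, M2, M3, M4, M5, M6, M7, M8, M9}); total cost 11 + 2 = 13.
The greedy pick J, E, F, A costs 19; no covering selection beats 13.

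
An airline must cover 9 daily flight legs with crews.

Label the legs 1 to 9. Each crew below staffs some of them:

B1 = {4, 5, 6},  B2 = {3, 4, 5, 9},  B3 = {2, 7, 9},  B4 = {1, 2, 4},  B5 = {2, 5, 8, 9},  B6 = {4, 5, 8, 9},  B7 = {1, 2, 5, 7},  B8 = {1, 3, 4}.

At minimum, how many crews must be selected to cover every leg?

Take {B1, B3, B6, B8}. Their union is {1, 2, 3, 4, 5, 6, 7, 8, 9}, which is all 9 legs.
No 3 of the 8 crews cover everything (all 56 combinations miss at least one leg), so 4 is optimal.

4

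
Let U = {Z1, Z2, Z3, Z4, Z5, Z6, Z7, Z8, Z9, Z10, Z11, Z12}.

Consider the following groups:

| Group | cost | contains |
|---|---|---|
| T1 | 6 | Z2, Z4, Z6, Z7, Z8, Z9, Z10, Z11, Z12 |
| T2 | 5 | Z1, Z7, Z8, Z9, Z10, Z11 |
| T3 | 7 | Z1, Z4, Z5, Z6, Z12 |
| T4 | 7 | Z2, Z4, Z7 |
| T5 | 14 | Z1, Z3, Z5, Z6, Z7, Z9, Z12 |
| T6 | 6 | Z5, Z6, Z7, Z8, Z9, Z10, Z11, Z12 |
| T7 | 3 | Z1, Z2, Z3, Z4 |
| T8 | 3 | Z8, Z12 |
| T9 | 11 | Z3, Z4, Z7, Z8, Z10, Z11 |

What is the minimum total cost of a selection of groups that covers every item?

T6, T7 together cover every item (T6 ∪ T7 = {Z1, Z2, Z3, Z4, Z5, Z6, Z7, Z8, Z9, Z10, Z11, Z12}); total cost 6 + 3 = 9.
The greedy pick T1, T7, T6 costs 15; no covering selection beats 9.

9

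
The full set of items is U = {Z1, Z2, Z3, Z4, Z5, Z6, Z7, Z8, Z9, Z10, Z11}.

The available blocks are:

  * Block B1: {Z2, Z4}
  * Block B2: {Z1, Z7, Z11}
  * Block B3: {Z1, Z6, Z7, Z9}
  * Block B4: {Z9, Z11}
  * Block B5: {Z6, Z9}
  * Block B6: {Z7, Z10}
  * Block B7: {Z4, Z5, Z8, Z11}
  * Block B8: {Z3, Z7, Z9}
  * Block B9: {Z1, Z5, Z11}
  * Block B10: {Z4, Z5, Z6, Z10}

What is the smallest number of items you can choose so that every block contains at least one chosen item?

4

Take H = {Z2, Z9, Z10, Z11}. Each listed block contains at least one of these, so H is a hitting set of size 4.
The blocks B1, B5, B6, B9 are pairwise disjoint, so any hitting set needs a separate item for each — at least 4. Hence 4 is optimal.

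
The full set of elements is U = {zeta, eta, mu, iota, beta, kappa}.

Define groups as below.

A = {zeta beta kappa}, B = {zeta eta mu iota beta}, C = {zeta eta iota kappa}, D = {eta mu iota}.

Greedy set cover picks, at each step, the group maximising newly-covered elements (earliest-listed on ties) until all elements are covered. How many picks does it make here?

2

Greedy: pick B (covers 5 new) → pick A (covers 1 new). Total picks: 2.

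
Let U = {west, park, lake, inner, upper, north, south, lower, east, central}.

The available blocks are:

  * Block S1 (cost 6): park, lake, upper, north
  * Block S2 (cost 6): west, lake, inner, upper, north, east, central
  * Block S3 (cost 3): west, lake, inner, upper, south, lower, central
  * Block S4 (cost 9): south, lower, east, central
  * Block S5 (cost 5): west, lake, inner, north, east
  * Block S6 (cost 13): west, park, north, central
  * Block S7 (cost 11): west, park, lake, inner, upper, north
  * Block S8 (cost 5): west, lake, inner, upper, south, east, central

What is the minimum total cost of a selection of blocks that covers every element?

14

S1, S3, S8 together cover every element (S1 ∪ S3 ∪ S8 = {west, park, lake, inner, upper, north, south, lower, east, central}); total cost 6 + 3 + 5 = 14.
No covering selection has total cost below 14.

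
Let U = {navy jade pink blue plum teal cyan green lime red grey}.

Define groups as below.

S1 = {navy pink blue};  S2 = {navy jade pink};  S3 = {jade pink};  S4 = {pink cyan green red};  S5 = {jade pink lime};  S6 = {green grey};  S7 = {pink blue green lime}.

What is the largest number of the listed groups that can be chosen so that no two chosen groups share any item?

2

S1, S6 are pairwise disjoint (S1={navy,pink,blue}; S6={green,grey}).
Every remaining group overlaps one of these, and no 3 of the listed groups are pairwise disjoint, so 2 is the maximum.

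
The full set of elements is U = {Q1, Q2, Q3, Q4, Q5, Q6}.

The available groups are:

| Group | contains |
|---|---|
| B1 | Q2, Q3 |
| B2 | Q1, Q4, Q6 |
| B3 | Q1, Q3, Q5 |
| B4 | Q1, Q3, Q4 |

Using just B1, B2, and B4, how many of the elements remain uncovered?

1

Union of B1, B2, B4 = {Q1, Q2, Q3, Q4, Q6}.
Not covered: Q5 — 1 element.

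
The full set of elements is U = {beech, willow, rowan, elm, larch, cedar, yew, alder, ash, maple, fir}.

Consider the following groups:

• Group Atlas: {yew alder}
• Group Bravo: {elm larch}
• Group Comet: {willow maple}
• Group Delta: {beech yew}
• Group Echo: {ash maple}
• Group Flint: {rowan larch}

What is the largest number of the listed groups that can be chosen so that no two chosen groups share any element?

3

Bravo, Comet, Delta are pairwise disjoint (Bravo={elm,larch}; Comet={willow,maple}; Delta={beech,yew}).
Every remaining group overlaps one of these, and no 4 of the listed groups are pairwise disjoint, so 3 is the maximum.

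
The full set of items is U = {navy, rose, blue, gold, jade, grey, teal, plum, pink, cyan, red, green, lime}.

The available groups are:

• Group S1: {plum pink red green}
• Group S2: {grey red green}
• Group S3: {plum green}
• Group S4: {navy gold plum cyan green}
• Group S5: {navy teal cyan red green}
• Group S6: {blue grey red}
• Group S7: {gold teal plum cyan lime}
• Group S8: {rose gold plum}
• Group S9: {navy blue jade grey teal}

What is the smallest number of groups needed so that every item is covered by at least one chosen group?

4

S1 and S7 and S8 and S9 together: S1 ∪ S7 ∪ S8 ∪ S9 = {navy, rose, blue, gold, jade, grey, teal, plum, pink, cyan, red, green, lime} — every item is covered.
No 3 of the 9 groups cover everything (all 84 combinations miss at least one item), so 4 is optimal.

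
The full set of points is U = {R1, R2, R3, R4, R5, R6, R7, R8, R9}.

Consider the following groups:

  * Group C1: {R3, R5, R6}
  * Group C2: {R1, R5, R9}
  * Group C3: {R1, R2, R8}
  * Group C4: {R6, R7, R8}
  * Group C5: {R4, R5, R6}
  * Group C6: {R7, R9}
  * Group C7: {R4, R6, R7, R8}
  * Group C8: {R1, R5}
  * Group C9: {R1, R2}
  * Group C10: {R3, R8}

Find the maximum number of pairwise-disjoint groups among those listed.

4

C5, C6, C9, C10 are pairwise disjoint (C5={R4,R5,R6}; C6={R7,R9}; C9={R1,R2}; C10={R3,R8}).
Every remaining group overlaps one of these, and no 5 of the listed groups are pairwise disjoint, so 4 is the maximum.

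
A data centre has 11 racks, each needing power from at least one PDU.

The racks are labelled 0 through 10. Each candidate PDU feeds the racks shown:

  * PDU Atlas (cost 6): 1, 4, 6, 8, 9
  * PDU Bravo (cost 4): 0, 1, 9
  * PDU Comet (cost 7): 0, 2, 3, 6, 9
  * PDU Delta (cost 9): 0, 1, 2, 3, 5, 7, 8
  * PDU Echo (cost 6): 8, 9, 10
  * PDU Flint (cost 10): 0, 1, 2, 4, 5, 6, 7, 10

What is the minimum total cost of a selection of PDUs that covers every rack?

21

Atlas, Delta, Echo together cover every rack (Atlas ∪ Delta ∪ Echo = {0, 1, 2, 3, 4, 5, 6, 7, 8, 9, 10}); total cost 6 + 9 + 6 = 21.
No covering selection has total cost below 21.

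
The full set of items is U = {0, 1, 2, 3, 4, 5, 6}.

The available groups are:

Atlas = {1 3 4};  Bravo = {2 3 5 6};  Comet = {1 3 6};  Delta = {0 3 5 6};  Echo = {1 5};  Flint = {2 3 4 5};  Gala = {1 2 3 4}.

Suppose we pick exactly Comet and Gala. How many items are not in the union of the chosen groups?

Union of Comet, Gala = {1, 2, 3, 4, 6}.
Not covered: 0, 5 — 2 items.

2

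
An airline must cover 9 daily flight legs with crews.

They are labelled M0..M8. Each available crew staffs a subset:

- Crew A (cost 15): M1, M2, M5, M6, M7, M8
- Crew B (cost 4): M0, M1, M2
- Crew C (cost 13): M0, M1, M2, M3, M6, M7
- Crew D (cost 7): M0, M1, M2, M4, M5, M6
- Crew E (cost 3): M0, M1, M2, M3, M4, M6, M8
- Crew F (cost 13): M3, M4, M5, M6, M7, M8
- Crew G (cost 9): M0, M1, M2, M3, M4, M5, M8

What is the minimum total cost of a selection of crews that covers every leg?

16

E, F together cover every leg (E ∪ F = {M0, M1, M2, M3, M4, M5, M6, M7, M8}); total cost 3 + 13 = 16.
No covering selection has total cost below 16.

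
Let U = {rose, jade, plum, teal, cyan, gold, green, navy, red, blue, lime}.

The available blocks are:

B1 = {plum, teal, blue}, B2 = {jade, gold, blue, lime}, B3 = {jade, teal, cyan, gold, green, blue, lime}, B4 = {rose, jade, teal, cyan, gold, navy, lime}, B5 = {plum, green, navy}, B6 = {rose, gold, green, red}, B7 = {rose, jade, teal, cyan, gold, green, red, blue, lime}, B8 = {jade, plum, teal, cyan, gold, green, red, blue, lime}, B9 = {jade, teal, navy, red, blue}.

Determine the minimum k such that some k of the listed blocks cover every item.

Take {B5, B7}. Their union is {rose, jade, plum, teal, cyan, gold, green, navy, red, blue, lime}, which is all 11 items.
No single block has all 11 items (the largest, B7, has 9), so 2 is optimal.

2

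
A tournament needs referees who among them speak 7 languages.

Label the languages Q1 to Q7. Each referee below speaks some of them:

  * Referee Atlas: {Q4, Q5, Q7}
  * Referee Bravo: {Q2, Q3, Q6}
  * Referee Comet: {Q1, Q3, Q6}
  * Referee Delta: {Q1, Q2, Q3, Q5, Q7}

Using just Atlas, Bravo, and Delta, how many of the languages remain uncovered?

0

Union of Atlas, Bravo, Delta = {Q1, Q2, Q3, Q4, Q5, Q6, Q7} — that's every language, so 0 are uncovered.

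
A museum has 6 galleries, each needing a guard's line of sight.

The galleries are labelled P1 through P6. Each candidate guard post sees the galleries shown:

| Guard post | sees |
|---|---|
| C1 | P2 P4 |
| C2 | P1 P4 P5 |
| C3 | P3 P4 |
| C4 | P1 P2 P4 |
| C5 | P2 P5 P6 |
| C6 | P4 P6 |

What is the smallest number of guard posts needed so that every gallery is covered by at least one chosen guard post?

Take {C2, C3, C5}. Their union is {P1, P2, P3, P4, P5, P6}, which is all 6 galleries.
Only C3 contains P3, so C3 is forced; the remaining 4 galleries need at least 2 more guard posts (each remaining guard post adds at most 3) — so at least 3 guard posts are needed, and 3 is optimal.

3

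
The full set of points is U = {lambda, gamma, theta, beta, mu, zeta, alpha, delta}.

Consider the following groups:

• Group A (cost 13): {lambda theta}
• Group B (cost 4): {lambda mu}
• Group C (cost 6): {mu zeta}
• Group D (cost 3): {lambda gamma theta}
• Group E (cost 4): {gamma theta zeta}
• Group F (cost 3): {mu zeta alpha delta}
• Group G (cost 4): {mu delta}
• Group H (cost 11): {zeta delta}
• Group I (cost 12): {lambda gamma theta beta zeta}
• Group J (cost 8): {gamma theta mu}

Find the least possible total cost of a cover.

F, I together cover every point (F ∪ I = {lambda, gamma, theta, beta, mu, zeta, alpha, delta}); total cost 3 + 12 = 15.
The greedy pick F, D, I costs 18; no covering selection beats 15.

15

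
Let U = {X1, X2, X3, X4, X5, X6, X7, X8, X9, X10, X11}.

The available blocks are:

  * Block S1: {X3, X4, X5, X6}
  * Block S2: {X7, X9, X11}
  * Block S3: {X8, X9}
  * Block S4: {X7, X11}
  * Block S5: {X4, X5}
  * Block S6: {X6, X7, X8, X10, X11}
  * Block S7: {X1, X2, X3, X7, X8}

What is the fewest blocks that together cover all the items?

Take {S1, S2, S6, S7}. Their union is {X1, X2, X3, X4, X5, X6, X7, X8, X9, X10, X11}, which is all 11 items.
No 3 of the 7 blocks cover everything (all 35 combinations miss at least one item), so 4 is optimal.

4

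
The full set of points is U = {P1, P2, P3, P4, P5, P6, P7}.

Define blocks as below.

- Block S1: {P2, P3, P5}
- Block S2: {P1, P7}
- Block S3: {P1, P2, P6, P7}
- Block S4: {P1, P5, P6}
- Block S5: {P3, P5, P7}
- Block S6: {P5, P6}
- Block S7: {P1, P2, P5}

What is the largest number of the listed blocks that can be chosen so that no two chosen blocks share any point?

2

S2, S6 are pairwise disjoint (S2={P1,P7}; S6={P5,P6}).
Every remaining block overlaps one of these, and no 3 of the listed blocks are pairwise disjoint, so 2 is the maximum.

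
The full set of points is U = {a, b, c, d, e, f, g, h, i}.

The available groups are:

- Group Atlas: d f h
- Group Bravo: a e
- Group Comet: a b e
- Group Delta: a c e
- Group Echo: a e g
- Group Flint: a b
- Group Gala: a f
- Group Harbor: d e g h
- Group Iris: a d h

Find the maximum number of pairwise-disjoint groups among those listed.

2

Atlas, Flint are pairwise disjoint (Atlas={d,f,h}; Flint={a,b}).
Every remaining group overlaps one of these, and no 3 of the listed groups are pairwise disjoint, so 2 is the maximum.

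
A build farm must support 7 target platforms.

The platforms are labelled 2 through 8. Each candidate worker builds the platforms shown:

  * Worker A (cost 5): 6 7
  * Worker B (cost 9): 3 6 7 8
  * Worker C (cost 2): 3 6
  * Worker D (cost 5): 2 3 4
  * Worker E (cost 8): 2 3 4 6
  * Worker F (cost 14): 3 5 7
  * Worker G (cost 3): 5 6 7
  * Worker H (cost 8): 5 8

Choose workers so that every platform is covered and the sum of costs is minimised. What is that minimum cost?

D, G, H together cover every platform (D ∪ G ∪ H = {2, 3, 4, 5, 6, 7, 8}); total cost 5 + 3 + 8 = 16.
The greedy pick C, G, D, H costs 18; no covering selection beats 16.

16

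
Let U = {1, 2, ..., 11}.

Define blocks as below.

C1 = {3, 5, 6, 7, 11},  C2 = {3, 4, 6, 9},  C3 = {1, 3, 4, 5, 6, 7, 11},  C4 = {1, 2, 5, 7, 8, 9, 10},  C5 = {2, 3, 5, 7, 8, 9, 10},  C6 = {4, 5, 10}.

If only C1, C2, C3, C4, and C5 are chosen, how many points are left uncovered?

Union of C1, C2, C3, C4, C5 = {1, 2, 3, 4, 5, 6, 7, 8, 9, 10, 11} — that's every point, so 0 are uncovered.

0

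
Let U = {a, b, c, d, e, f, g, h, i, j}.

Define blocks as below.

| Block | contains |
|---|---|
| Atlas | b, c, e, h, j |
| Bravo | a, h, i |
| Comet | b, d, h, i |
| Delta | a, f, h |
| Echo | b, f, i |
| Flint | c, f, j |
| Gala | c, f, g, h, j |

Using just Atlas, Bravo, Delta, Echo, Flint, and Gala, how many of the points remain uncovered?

Union of Atlas, Bravo, Delta, Echo, Flint, Gala = {a, b, c, e, f, g, h, i, j}.
Not covered: d — 1 point.

1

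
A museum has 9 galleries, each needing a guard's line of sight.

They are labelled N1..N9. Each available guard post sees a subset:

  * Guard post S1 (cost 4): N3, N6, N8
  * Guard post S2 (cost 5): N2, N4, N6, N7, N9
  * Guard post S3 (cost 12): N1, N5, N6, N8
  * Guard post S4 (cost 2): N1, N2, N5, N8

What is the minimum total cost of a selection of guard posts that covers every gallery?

S1, S2, S4 together cover every gallery (S1 ∪ S2 ∪ S4 = {N1, N2, N3, N4, N5, N6, N7, N8, N9}); total cost 4 + 5 + 2 = 11.
No covering selection has total cost below 11.

11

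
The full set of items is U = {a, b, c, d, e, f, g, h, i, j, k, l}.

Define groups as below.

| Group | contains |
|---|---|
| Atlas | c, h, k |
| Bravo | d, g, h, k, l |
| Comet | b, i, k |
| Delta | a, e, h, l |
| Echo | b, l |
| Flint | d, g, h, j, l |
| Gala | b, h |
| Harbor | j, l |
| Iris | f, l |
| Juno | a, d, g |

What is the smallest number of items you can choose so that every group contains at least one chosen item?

T = {b, c, d, l} meets every group (each contains at least one member of T), and |T| = 4.
No choice of 3 items meets every group, so 4 is the minimum.

4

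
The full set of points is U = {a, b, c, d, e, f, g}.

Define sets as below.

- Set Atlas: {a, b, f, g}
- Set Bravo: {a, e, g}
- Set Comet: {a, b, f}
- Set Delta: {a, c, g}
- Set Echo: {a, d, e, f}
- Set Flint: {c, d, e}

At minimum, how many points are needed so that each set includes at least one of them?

Take H = {a, d}. Each listed set contains at least one of these, so H is a hitting set of size 2.
The sets Atlas, Flint are pairwise disjoint, so any hitting set needs a separate point for each — at least 2. Hence 2 is optimal.

2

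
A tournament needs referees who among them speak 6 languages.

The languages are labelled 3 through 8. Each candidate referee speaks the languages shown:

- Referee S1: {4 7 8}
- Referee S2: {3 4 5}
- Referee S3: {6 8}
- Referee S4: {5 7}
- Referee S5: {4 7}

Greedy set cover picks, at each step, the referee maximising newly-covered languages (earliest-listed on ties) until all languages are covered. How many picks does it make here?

Greedy: pick S1 (covers 3 new) → pick S2 (covers 2 new) → pick S3 (covers 1 new). Total picks: 3.

3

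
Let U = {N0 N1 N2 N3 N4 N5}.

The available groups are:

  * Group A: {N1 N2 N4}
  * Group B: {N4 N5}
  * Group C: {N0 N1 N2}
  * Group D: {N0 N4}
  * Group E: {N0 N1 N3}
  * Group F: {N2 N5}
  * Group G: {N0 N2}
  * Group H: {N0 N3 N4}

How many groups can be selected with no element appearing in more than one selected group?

D, F are pairwise disjoint (D={N0,N4}; F={N2,N5}).
Every remaining group overlaps one of these, and no 3 of the listed groups are pairwise disjoint, so 2 is the maximum.

2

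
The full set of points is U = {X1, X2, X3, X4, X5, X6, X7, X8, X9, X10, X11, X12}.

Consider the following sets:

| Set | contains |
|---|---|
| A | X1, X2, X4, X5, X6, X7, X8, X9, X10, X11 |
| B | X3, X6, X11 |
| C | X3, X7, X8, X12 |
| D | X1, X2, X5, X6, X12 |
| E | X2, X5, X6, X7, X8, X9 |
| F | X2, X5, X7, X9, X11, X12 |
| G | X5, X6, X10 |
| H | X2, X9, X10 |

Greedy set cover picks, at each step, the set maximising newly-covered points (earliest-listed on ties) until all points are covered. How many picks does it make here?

Greedy: pick A (covers 10 new) → pick C (covers 2 new). Total picks: 2.

2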